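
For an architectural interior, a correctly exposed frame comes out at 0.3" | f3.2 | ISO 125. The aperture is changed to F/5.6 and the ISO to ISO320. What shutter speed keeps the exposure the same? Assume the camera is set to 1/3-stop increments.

Aperture: f/3.2 → f/3.5 → f/4 → f/4.5 → f/5 → f/5.6 — 1 2/3 stops narrower (darker).
ISO: 125 → 160 → 200 → 250 → 320 — 1 1/3 stops higher (brighter).
Net change so far: 1/3 stop darker. Offset with the shutter speed: 0.3 → 0.4.

0.4 s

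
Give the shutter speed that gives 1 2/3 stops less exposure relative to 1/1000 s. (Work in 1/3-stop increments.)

1/3200s

Shutter speed: 1/1000 → 1/1250 → 1/1600 → 1/2000 → 1/2500 → 1/3200 — 1 2/3 stops shorter (darker).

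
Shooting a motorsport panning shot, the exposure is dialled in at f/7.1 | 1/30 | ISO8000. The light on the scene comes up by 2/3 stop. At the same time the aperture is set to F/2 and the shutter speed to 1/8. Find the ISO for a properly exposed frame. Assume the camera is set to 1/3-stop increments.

ISO 100

Scene light: 2/3 stop brighter.
Aperture: f/7.1 → f/6.3 → f/5.6 → f/5 → f/4.5 → f/4 → f/3.5 → f/3.2 → f/2.8 → f/2.5 → f/2.2 → f/2 — 3 2/3 stops wider (brighter).
Shutter speed: 1/30 → 1/25 → 1/20 → 1/15 → 1/13 → 1/10 → 1/8 — 2 stops longer (brighter).
Net so far: 6 1/3 stops brighter. ISO: 8000 → 6400 → 5000 → 4000 → 3200 → 2500 → 2000 → 1600 → 1250 → 1000 → 800 → 640 → 500 → 400 → 320 → 250 → 200 → 160 → 125 → 100.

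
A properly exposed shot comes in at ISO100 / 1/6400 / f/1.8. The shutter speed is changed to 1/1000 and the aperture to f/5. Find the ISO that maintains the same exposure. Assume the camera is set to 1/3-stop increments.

Shutter speed: 1/6400 → 1/5000 → 1/4000 → 1/3200 → 1/2500 → 1/2000 → 1/1600 → 1/1250 → 1/1000 — 2 2/3 stops slower (brighter).
Aperture: f/1.8 → f/2 → f/2.2 → f/2.5 → f/2.8 → f/3.2 → f/3.5 → f/4 → f/4.5 → f/5 — 3 stops narrower (darker).
Net change so far: 1/3 stop darker. Offset with the ISO: 100 → 125.

ISO 125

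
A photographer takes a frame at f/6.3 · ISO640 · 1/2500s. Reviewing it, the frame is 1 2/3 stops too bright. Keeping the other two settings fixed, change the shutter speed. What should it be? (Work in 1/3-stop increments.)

1/8000s

Overexposed by 1 2/3 stops → need 1 2/3 stops darker.
Shutter speed: 1/2500 → 1/3200 → 1/4000 → 1/5000 → 1/6400 → 1/8000.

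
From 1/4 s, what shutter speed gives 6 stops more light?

Shutter speed: 1/4 → 1/2 → 1 → 2 → 4 → 8 → 15 — 6 stops slower (brighter).

15 s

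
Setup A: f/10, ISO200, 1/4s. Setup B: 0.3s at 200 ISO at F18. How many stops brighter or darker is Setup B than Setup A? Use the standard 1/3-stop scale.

Aperture: f/10 → f/11 → f/13 → f/14 → f/16 → f/18 — 1 2/3 stops smaller aperture (darker).
Shutter speed: 1/4 → 0.3 — 1/3 stop longer (brighter).
ISO: unchanged.
Net: −1 2/3 +1/3 = −1 1/3 stops.

1 1/3 stops darker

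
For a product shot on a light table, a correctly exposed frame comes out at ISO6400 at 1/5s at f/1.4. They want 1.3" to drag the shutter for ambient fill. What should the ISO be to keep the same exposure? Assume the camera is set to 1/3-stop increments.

ISO 1000

Shutter speed: 1/5 → 1/4 → 0.3 → 0.4 → 0.5 → 0.6 → 0.8 → 1 → 1.3 — 2 2/3 stops longer (brighter).
Need 2 2/3 stops darker from the ISO: 6400 → 5000 → 4000 → 3200 → 2500 → 2000 → 1600 → 1250 → 1000.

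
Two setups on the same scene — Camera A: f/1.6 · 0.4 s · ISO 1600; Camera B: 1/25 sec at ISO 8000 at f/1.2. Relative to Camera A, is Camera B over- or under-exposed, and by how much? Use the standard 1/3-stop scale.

Aperture: f/1.6 → f/1.4 → f/1.2 — 2/3 stop opened up (brighter).
Shutter speed: 0.4 → 0.3 → 1/4 → 1/5 → 1/6 → 1/8 → 1/10 → 1/13 → 1/15 → 1/20 → 1/25 — 3 1/3 stops shorter (darker).
ISO: 1600 → 2000 → 2500 → 3200 → 4000 → 5000 → 6400 → 8000 — 2 1/3 stops raised (brighter).
Net: +2/3 −3 1/3 +2 1/3 = −1/3 stops.

1/3 stop darker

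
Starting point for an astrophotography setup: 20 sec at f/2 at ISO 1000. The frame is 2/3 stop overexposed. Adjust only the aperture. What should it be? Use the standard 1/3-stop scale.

Overexposed by 2/3 stop → need 2/3 stop darker.
Aperture: f/2 → f/2.2 → f/2.5.

f/2.5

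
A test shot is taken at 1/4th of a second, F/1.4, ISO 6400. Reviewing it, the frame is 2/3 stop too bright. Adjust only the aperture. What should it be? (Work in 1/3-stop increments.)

f/1.8

Overexposed by 2/3 stop → need 2/3 stop darker.
Aperture: f/1.4 → f/1.6 → f/1.8.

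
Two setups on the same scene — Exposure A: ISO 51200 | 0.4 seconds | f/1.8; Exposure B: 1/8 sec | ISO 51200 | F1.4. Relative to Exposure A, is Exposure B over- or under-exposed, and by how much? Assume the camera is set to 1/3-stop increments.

Aperture: f/1.8 → f/1.6 → f/1.4 — 2/3 stop larger aperture (brighter).
Shutter speed: 0.4 → 0.3 → 1/4 → 1/5 → 1/6 → 1/8 — 1 2/3 stops faster (darker).
ISO: unchanged.
Net: +2/3 −1 2/3 = −1 stop.

1 stop darker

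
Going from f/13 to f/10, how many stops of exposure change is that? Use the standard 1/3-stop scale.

2/3 stop

f/13 → f/11 → f/10 — count the steps: 2 third-stops = 2/3 stop.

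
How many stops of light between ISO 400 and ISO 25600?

6 stops

400 → 800 → 1600 → 3200 → 6400 → 12800 → 25600 — count the steps: 6 stops.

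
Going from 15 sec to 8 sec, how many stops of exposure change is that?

15 → 8 — count the steps: 1 stop.

1 stop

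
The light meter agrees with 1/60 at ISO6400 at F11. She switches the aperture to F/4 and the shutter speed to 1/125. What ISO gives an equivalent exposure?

ISO 1600

Aperture: f/11 → f/8 → f/5.6 → f/4 — 3 stops wider (brighter).
Shutter speed: 1/60 → 1/125 — 1 stop faster (darker).
Net change so far: 2 stops brighter. Offset with the ISO: 6400 → 3200 → 1600.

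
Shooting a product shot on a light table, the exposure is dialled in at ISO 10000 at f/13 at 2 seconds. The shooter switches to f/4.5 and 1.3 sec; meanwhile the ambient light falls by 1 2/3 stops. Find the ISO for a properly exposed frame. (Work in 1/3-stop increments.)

ISO 6400

Scene light: 1 2/3 stops darker.
Aperture: f/13 → f/11 → f/10 → f/9 → f/8 → f/7.1 → f/6.3 → f/5.6 → f/5 → f/4.5 — 3 stops opened up (brighter).
Shutter speed: 2 → 1.6 → 1.3 — 2/3 stop shorter (darker).
Net so far: 2/3 stop brighter. ISO: 10000 → 8000 → 6400.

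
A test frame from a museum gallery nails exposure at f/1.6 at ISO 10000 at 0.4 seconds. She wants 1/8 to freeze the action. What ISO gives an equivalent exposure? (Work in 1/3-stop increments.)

Shutter speed: 0.4 → 0.3 → 1/4 → 1/5 → 1/6 → 1/8 — 1 2/3 stops shorter (darker).
Need 1 2/3 stops brighter from the ISO: 10000 → 12800 → 16000 → 20000 → 25600 → 32000.

ISO 32000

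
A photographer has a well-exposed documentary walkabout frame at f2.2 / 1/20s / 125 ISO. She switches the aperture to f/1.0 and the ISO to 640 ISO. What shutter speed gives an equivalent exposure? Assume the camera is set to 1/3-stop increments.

1/500s

Aperture: f/2.2 → f/2 → f/1.8 → f/1.6 → f/1.4 → f/1.2 → f/1.1 → f/1.0 — 2 1/3 stops opened up (brighter).
ISO: 125 → 160 → 200 → 250 → 320 → 400 → 500 → 640 — 2 1/3 stops higher (brighter).
Net change so far: 4 2/3 stops brighter. Offset with the shutter speed: 1/20 → 1/25 → 1/30 → 1/40 → 1/50 → 1/60 → 1/80 → 1/100 → 1/125 → 1/160 → 1/200 → 1/250 → 1/320 → 1/400 → 1/500.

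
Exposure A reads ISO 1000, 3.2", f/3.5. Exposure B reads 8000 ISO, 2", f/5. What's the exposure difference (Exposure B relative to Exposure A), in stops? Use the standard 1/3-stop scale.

1 1/3 stops brighter

Aperture: f/3.5 → f/4 → f/4.5 → f/5 — 1 stop stopped down (darker).
Shutter speed: 3.2 → 2.5 → 2 — 2/3 stop shorter (darker).
ISO: 1000 → 1250 → 1600 → 2000 → 2500 → 3200 → 4000 → 5000 → 6400 → 8000 — 3 stops raised (brighter).
Net: −1 −2/3 +3 = +1 1/3 stops.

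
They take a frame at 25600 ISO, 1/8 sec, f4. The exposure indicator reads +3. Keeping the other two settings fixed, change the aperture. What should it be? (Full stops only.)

f/11

Overexposed by 3 stops → need 3 stops darker.
Aperture: f/4 → f/5.6 → f/8 → f/11.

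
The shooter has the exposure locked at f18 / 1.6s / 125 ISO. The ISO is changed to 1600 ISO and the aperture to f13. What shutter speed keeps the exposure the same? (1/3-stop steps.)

ISO: 125 → 160 → 200 → 250 → 320 → 400 → 500 → 640 → 800 → 1000 → 1250 → 1600 — 3 2/3 stops raised (brighter).
Aperture: f/18 → f/16 → f/14 → f/13 — 1 stop wider (brighter).
Net change so far: 4 2/3 stops brighter. Offset with the shutter speed: 1.6 → 1.3 → 1 → 0.8 → 0.6 → 0.5 → 0.4 → 0.3 → 1/4 → 1/5 → 1/6 → 1/8 → 1/10 → 1/13 → 1/15.

1/15s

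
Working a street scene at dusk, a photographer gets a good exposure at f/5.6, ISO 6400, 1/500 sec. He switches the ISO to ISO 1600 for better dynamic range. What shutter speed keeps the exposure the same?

1/125s

ISO: 6400 → 3200 → 1600 — 2 stops dropped (darker).
Need 2 stops brighter from the shutter speed: 1/500 → 1/250 → 1/125.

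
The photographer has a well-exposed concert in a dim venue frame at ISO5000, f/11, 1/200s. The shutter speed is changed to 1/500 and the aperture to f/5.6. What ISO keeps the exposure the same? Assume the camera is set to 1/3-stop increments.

ISO 3200

Shutter speed: 1/200 → 1/250 → 1/320 → 1/400 → 1/500 — 1 1/3 stops shorter (darker).
Aperture: f/11 → f/10 → f/9 → f/8 → f/7.1 → f/6.3 → f/5.6 — 2 stops wider (brighter).
Net change so far: 2/3 stop brighter. Offset with the ISO: 5000 → 4000 → 3200.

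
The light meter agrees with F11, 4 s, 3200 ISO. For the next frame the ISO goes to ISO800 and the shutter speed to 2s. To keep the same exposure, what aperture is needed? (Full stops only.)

f/4

ISO: 3200 → 1600 → 800 — 2 stops lower (darker).
Shutter speed: 4 → 2 — 1 stop faster (darker).
Net change so far: 3 stops darker. Offset with the aperture: f/11 → f/8 → f/5.6 → f/4.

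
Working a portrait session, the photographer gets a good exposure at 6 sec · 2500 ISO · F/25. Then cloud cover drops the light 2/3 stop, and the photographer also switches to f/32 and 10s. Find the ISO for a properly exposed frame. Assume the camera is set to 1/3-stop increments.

Scene light: 2/3 stop darker.
Aperture: f/25 → f/29 → f/32 — 2/3 stop stopped down (darker).
Shutter speed: 6 → 8 → 10 — 2/3 stop slower (brighter).
Net so far: 2/3 stop darker. ISO: 2500 → 3200 → 4000.

ISO 4000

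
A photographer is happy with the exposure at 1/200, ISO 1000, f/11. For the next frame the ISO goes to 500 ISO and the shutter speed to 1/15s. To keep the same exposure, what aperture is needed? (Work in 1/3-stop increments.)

ISO: 1000 → 800 → 640 → 500 — 1 stop lower (darker).
Shutter speed: 1/200 → 1/160 → 1/125 → 1/100 → 1/80 → 1/60 → 1/50 → 1/40 → 1/30 → 1/25 → 1/20 → 1/15 — 3 2/3 stops longer (brighter).
Net change so far: 2 2/3 stops brighter. Offset with the aperture: f/11 → f/13 → f/14 → f/16 → f/18 → f/20 → f/22 → f/25 → f/29.

f/29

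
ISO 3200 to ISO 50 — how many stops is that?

6 stops

3200 → 1600 → 800 → 400 → 200 → 100 → 50 — count the steps: 6 stops.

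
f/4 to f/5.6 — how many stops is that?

1 stop

f/4 → f/5.6 — count the steps: 1 stop.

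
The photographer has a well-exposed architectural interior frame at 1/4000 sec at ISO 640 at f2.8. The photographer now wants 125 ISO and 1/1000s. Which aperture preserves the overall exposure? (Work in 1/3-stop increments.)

ISO: 640 → 500 → 400 → 320 → 250 → 200 → 160 → 125 — 2 1/3 stops lower (darker).
Shutter speed: 1/4000 → 1/3200 → 1/2500 → 1/2000 → 1/1600 → 1/1250 → 1/1000 — 2 stops slower (brighter).
Net change so far: 1/3 stop darker. Offset with the aperture: f/2.8 → f/2.5.

f/2.5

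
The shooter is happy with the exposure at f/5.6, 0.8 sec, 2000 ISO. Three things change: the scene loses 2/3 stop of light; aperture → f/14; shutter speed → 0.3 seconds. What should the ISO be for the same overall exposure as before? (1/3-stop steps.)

Scene light: 2/3 stop darker.
Aperture: f/5.6 → f/6.3 → f/7.1 → f/8 → f/9 → f/10 → f/11 → f/13 → f/14 — 2 2/3 stops narrower (darker).
Shutter speed: 0.8 → 0.6 → 0.5 → 0.4 → 0.3 — 1 1/3 stops shorter (darker).
Net so far: 4 2/3 stops darker. ISO: 2000 → 2500 → 3200 → 4000 → 5000 → 6400 → 8000 → 10000 → 12800 → 16000 → 20000 → 25600 → 32000 → 40000 → 51200.

ISO 51200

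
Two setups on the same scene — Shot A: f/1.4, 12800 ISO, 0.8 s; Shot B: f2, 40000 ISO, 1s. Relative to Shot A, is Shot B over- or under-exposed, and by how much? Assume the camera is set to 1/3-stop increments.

Aperture: f/1.4 → f/1.6 → f/1.8 → f/2 — 1 stop stopped down (darker).
Shutter speed: 0.8 → 1 — 1/3 stop longer (brighter).
ISO: 12800 → 16000 → 20000 → 25600 → 32000 → 40000 — 1 2/3 stops raised (brighter).
Net: −1 +1/3 +1 2/3 = +1 stop.

1 stop brighter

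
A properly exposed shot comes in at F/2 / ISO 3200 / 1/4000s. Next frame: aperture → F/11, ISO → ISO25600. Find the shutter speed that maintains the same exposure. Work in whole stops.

Aperture: f/2 → f/2.8 → f/4 → f/5.6 → f/8 → f/11 — 5 stops stopped down (darker).
ISO: 3200 → 6400 → 12800 → 25600 — 3 stops higher (brighter).
Net change so far: 2 stops darker. Offset with the shutter speed: 1/4000 → 1/2000 → 1/1000.

1/1000s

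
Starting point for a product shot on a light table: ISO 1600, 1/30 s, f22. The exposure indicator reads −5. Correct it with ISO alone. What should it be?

Underexposed by 5 stops → need 5 stops brighter.
ISO: 1600 → 3200 → 6400 → 12800 → 25600 → 51200.

ISO 51200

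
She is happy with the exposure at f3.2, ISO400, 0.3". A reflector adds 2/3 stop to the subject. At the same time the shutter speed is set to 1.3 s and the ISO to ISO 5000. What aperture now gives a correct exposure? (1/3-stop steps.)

Scene light: 2/3 stop brighter.
Shutter speed: 0.3 → 0.4 → 0.5 → 0.6 → 0.8 → 1 → 1.3 — 2 stops longer (brighter).
ISO: 400 → 500 → 640 → 800 → 1000 → 1250 → 1600 → 2000 → 2500 → 3200 → 4000 → 5000 — 3 2/3 stops higher (brighter).
Net so far: 6 1/3 stops brighter. Aperture: f/3.2 → f/3.5 → f/4 → f/4.5 → f/5 → f/5.6 → f/6.3 → f/7.1 → f/8 → f/9 → f/10 → f/11 → f/13 → f/14 → f/16 → f/18 → f/20 → f/22 → f/25 → f/29.

f/29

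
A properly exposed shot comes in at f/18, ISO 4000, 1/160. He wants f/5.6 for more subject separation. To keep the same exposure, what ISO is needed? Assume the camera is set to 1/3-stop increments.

ISO 400

Aperture: f/18 → f/16 → f/14 → f/13 → f/11 → f/10 → f/9 → f/8 → f/7.1 → f/6.3 → f/5.6 — 3 1/3 stops opened up (brighter).
Need 3 1/3 stops darker from the ISO: 4000 → 3200 → 2500 → 2000 → 1600 → 1250 → 1000 → 800 → 640 → 500 → 400.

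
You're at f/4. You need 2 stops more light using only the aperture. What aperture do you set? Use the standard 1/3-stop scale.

Aperture: f/4 → f/3.5 → f/3.2 → f/2.8 → f/2.5 → f/2.2 → f/2 — 2 stops larger aperture (brighter).

f/2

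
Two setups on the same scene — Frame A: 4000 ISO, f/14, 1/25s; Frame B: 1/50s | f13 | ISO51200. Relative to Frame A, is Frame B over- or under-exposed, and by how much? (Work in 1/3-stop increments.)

3 stops brighter

Aperture: f/14 → f/13 — 1/3 stop opened up (brighter).
Shutter speed: 1/25 → 1/30 → 1/40 → 1/50 — 1 stop shorter (darker).
ISO: 4000 → 5000 → 6400 → 8000 → 10000 → 12800 → 16000 → 20000 → 25600 → 32000 → 40000 → 51200 — 3 2/3 stops higher (brighter).
Net: +1/3 −1 +3 2/3 = +3 stops.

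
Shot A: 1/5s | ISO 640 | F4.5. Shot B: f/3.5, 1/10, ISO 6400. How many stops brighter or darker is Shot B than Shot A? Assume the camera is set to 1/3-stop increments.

Aperture: f/4.5 → f/4 → f/3.5 — 2/3 stop wider (brighter).
Shutter speed: 1/5 → 1/6 → 1/8 → 1/10 — 1 stop shorter (darker).
ISO: 640 → 800 → 1000 → 1250 → 1600 → 2000 → 2500 → 3200 → 4000 → 5000 → 6400 — 3 1/3 stops higher (brighter).
Net: +2/3 −1 +3 1/3 = +3 stops.

3 stops brighter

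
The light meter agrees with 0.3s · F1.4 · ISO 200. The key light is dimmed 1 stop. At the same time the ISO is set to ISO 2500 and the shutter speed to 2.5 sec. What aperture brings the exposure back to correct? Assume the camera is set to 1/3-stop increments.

Scene light: 1 stop darker.
ISO: 200 → 250 → 320 → 400 → 500 → 640 → 800 → 1000 → 1250 → 1600 → 2000 → 2500 — 3 2/3 stops higher (brighter).
Shutter speed: 0.3 → 0.4 → 0.5 → 0.6 → 0.8 → 1 → 1.3 → 1.6 → 2 → 2.5 — 3 stops longer (brighter).
Net so far: 5 2/3 stops brighter. Aperture: f/1.4 → f/1.6 → f/1.8 → f/2 → f/2.2 → f/2.5 → f/2.8 → f/3.2 → f/3.5 → f/4 → f/4.5 → f/5 → f/5.6 → f/6.3 → f/7.1 → f/8 → f/9 → f/10.

f/10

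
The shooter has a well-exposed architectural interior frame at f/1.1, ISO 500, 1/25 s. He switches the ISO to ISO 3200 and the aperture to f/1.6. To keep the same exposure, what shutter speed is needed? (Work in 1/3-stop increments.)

ISO: 500 → 640 → 800 → 1000 → 1250 → 1600 → 2000 → 2500 → 3200 — 2 2/3 stops higher (brighter).
Aperture: f/1.1 → f/1.2 → f/1.4 → f/1.6 — 1 stop stopped down (darker).
Net change so far: 1 2/3 stops brighter. Offset with the shutter speed: 1/25 → 1/30 → 1/40 → 1/50 → 1/60 → 1/80.

1/80s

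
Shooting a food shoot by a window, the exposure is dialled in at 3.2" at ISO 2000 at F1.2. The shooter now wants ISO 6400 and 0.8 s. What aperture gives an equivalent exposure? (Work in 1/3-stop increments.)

ISO: 2000 → 2500 → 3200 → 4000 → 5000 → 6400 — 1 2/3 stops higher (brighter).
Shutter speed: 3.2 → 2.5 → 2 → 1.6 → 1.3 → 1 → 0.8 — 2 stops shorter (darker).
Net change so far: 1/3 stop darker. Offset with the aperture: f/1.2 → f/1.1.

f/1.1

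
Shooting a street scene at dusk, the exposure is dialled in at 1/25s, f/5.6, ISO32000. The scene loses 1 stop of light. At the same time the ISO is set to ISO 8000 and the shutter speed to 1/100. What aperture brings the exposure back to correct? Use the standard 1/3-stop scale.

Scene light: 1 stop darker.
ISO: 32000 → 25600 → 20000 → 16000 → 12800 → 10000 → 8000 — 2 stops dropped (darker).
Shutter speed: 1/25 → 1/30 → 1/40 → 1/50 → 1/60 → 1/80 → 1/100 — 2 stops shorter (darker).
Net so far: 5 stops darker. Aperture: f/5.6 → f/5 → f/4.5 → f/4 → f/3.5 → f/3.2 → f/2.8 → f/2.5 → f/2.2 → f/2 → f/1.8 → f/1.6 → f/1.4 → f/1.2 → f/1.1 → f/1.0.

f/1.0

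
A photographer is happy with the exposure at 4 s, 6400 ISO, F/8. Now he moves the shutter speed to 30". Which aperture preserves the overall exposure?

Shutter speed: 4 → 8 → 15 → 30 — 3 stops longer (brighter).
Need 3 stops darker from the aperture: f/8 → f/11 → f/16 → f/22.

f/22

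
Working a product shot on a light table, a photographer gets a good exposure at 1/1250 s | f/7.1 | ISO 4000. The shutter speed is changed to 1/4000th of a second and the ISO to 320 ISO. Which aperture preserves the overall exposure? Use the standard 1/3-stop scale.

f/1.1

Shutter speed: 1/1250 → 1/1600 → 1/2000 → 1/2500 → 1/3200 → 1/4000 — 1 2/3 stops shorter (darker).
ISO: 4000 → 3200 → 2500 → 2000 → 1600 → 1250 → 1000 → 800 → 640 → 500 → 400 → 320 — 3 2/3 stops lower (darker).
Net change so far: 5 1/3 stops darker. Offset with the aperture: f/7.1 → f/6.3 → f/5.6 → f/5 → f/4.5 → f/4 → f/3.5 → f/3.2 → f/2.8 → f/2.5 → f/2.2 → f/2 → f/1.8 → f/1.6 → f/1.4 → f/1.2 → f/1.1.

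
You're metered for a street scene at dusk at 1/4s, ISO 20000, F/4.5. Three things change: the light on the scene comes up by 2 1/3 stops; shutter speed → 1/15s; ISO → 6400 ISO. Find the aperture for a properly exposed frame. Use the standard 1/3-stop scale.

Scene light: 2 1/3 stops brighter.
Shutter speed: 1/4 → 1/5 → 1/6 → 1/8 → 1/10 → 1/13 → 1/15 — 2 stops faster (darker).
ISO: 20000 → 16000 → 12800 → 10000 → 8000 → 6400 — 1 2/3 stops dropped (darker).
Net so far: 1 1/3 stops darker. Aperture: f/4.5 → f/4 → f/3.5 → f/3.2 → f/2.8.

f/2.8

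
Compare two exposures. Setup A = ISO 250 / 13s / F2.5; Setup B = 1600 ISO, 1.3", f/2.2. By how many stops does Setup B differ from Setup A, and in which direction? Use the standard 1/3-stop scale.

Aperture: f/2.5 → f/2.2 — 1/3 stop wider (brighter).
Shutter speed: 13 → 10 → 8 → 6 → 5 → 4 → 3.2 → 2.5 → 2 → 1.6 → 1.3 — 3 1/3 stops shorter (darker).
ISO: 250 → 320 → 400 → 500 → 640 → 800 → 1000 → 1250 → 1600 — 2 2/3 stops higher (brighter).
Net: +1/3 −3 1/3 +2 2/3 = −1/3 stops.

1/3 stop darker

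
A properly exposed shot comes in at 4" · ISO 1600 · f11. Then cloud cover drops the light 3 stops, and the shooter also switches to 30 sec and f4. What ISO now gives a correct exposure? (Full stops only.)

ISO 200

Scene light: 3 stops darker.
Shutter speed: 4 → 8 → 15 → 30 — 3 stops longer (brighter).
Aperture: f/11 → f/8 → f/5.6 → f/4 — 3 stops wider (brighter).
Net so far: 3 stops brighter. ISO: 1600 → 800 → 400 → 200.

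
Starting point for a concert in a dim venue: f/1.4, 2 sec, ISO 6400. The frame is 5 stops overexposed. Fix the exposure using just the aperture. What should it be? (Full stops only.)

f/8

Overexposed by 5 stops → need 5 stops darker.
Aperture: f/1.4 → f/2 → f/2.8 → f/4 → f/5.6 → f/8.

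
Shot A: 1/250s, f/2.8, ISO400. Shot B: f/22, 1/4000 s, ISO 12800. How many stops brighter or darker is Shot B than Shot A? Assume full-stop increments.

5 stops darker

Aperture: f/2.8 → f/4 → f/5.6 → f/8 → f/11 → f/16 → f/22 — 6 stops stopped down (darker).
Shutter speed: 1/250 → 1/500 → 1/1000 → 1/2000 → 1/4000 — 4 stops shorter (darker).
ISO: 400 → 800 → 1600 → 3200 → 6400 → 12800 — 5 stops raised (brighter).
Net: −6 −4 +5 = −5 stops.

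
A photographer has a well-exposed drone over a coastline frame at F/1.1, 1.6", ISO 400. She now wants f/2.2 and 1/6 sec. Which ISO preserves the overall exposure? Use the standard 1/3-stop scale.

Aperture: f/1.1 → f/1.2 → f/1.4 → f/1.6 → f/1.8 → f/2 → f/2.2 — 2 stops narrower (darker).
Shutter speed: 1.6 → 1.3 → 1 → 0.8 → 0.6 → 0.5 → 0.4 → 0.3 → 1/4 → 1/5 → 1/6 — 3 1/3 stops shorter (darker).
Net change so far: 5 1/3 stops darker. Offset with the ISO: 400 → 500 → 640 → 800 → 1000 → 1250 → 1600 → 2000 → 2500 → 3200 → 4000 → 5000 → 6400 → 8000 → 10000 → 12800 → 16000.

ISO 16000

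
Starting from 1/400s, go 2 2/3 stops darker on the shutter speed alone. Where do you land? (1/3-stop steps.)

1/2500s

Shutter speed: 1/400 → 1/500 → 1/640 → 1/800 → 1/1000 → 1/1250 → 1/1600 → 1/2000 → 1/2500 — 2 2/3 stops shorter (darker).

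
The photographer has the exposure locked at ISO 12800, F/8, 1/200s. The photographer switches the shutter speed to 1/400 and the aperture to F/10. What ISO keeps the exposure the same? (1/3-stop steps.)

ISO 40000

Shutter speed: 1/200 → 1/250 → 1/320 → 1/400 — 1 stop faster (darker).
Aperture: f/8 → f/9 → f/10 — 2/3 stop narrower (darker).
Net change so far: 1 2/3 stops darker. Offset with the ISO: 12800 → 16000 → 20000 → 25600 → 32000 → 40000.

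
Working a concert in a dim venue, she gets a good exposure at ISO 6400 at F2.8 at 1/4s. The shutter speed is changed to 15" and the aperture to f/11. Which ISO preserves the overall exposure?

ISO 1600

Shutter speed: 1/4 → 1/2 → 1 → 2 → 4 → 8 → 15 — 6 stops slower (brighter).
Aperture: f/2.8 → f/4 → f/5.6 → f/8 → f/11 — 4 stops smaller aperture (darker).
Net change so far: 2 stops brighter. Offset with the ISO: 6400 → 3200 → 1600.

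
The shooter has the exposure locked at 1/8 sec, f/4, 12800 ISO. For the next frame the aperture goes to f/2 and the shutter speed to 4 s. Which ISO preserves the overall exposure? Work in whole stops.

ISO 100

Aperture: f/4 → f/2.8 → f/2 — 2 stops wider (brighter).
Shutter speed: 1/8 → 1/4 → 1/2 → 1 → 2 → 4 — 5 stops longer (brighter).
Net change so far: 7 stops brighter. Offset with the ISO: 12800 → 6400 → 3200 → 1600 → 800 → 400 → 200 → 100.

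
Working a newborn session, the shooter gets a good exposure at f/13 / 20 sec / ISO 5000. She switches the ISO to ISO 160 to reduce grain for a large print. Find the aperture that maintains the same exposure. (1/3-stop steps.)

f/2.2

ISO: 5000 → 4000 → 3200 → 2500 → 2000 → 1600 → 1250 → 1000 → 800 → 640 → 500 → 400 → 320 → 250 → 200 → 160 — 5 stops dropped (darker).
Need 5 stops brighter from the aperture: f/13 → f/11 → f/10 → f/9 → f/8 → f/7.1 → f/6.3 → f/5.6 → f/5 → f/4.5 → f/4 → f/3.5 → f/3.2 → f/2.8 → f/2.5 → f/2.2.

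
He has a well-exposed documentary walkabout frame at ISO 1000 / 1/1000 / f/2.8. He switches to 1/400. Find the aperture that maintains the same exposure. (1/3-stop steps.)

f/4.5

Shutter speed: 1/1000 → 1/800 → 1/640 → 1/500 → 1/400 — 1 1/3 stops slower (brighter).
Need 1 1/3 stops darker from the aperture: f/2.8 → f/3.2 → f/3.5 → f/4 → f/4.5.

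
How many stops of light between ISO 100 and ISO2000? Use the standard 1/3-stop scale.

100 → 125 → 160 → 200 → 250 → 320 → 400 → 500 → 640 → 800 → 1000 → 1250 → 1600 → 2000 — count the steps: 13 third-stops = 4 1/3 stops.

4 1/3 stops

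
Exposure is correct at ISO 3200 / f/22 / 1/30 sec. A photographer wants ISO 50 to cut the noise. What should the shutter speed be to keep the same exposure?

2 s

ISO: 3200 → 1600 → 800 → 400 → 200 → 100 → 50 — 6 stops dropped (darker).
Need 6 stops brighter from the shutter speed: 1/30 → 1/15 → 1/8 → 1/4 → 1/2 → 1 → 2.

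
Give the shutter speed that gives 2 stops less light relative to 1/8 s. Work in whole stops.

1/30s

Shutter speed: 1/8 → 1/15 → 1/30 — 2 stops shorter (darker).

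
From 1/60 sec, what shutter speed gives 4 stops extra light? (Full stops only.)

1/4s

Shutter speed: 1/60 → 1/30 → 1/15 → 1/8 → 1/4 — 4 stops slower (brighter).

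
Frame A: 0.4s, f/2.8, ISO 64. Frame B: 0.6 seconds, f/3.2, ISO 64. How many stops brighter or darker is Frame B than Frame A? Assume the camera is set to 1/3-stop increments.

1/3 stop brighter

Aperture: f/2.8 → f/3.2 — 1/3 stop smaller aperture (darker).
Shutter speed: 0.4 → 0.5 → 0.6 — 2/3 stop longer (brighter).
ISO: unchanged.
Net: −1/3 +2/3 = +1/3 stops.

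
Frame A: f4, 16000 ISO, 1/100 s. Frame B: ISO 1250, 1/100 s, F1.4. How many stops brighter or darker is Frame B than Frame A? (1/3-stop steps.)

2/3 stop darker

Aperture: f/4 → f/3.5 → f/3.2 → f/2.8 → f/2.5 → f/2.2 → f/2 → f/1.8 → f/1.6 → f/1.4 — 3 stops opened up (brighter).
Shutter speed: unchanged.
ISO: 16000 → 12800 → 10000 → 8000 → 6400 → 5000 → 4000 → 3200 → 2500 → 2000 → 1600 → 1250 — 3 2/3 stops lower (darker).
Net: +3 −3 2/3 = −2/3 stops.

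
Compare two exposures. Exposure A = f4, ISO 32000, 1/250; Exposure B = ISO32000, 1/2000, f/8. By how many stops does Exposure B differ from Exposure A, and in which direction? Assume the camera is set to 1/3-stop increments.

5 stops darker

Aperture: f/4 → f/4.5 → f/5 → f/5.6 → f/6.3 → f/7.1 → f/8 — 2 stops smaller aperture (darker).
Shutter speed: 1/250 → 1/320 → 1/400 → 1/500 → 1/640 → 1/800 → 1/1000 → 1/1250 → 1/1600 → 1/2000 — 3 stops faster (darker).
ISO: unchanged.
Net: −2 −3 = −5 stops.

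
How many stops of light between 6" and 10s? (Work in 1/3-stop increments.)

6 → 8 → 10 — count the steps: 2 third-stops = 2/3 stop.

2/3 stop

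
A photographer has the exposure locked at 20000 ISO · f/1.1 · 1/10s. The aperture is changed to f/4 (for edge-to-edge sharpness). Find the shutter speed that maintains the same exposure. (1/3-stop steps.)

1.3 s

Aperture: f/1.1 → f/1.2 → f/1.4 → f/1.6 → f/1.8 → f/2 → f/2.2 → f/2.5 → f/2.8 → f/3.2 → f/3.5 → f/4 — 3 2/3 stops smaller aperture (darker).
Need 3 2/3 stops brighter from the shutter speed: 1/10 → 1/8 → 1/6 → 1/5 → 1/4 → 0.3 → 0.4 → 0.5 → 0.6 → 0.8 → 1 → 1.3.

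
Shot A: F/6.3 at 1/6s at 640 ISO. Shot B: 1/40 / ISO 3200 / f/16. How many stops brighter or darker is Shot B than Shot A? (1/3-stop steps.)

3 stops darker

Aperture: f/6.3 → f/7.1 → f/8 → f/9 → f/10 → f/11 → f/13 → f/14 → f/16 — 2 2/3 stops narrower (darker).
Shutter speed: 1/6 → 1/8 → 1/10 → 1/13 → 1/15 → 1/20 → 1/25 → 1/30 → 1/40 — 2 2/3 stops faster (darker).
ISO: 640 → 800 → 1000 → 1250 → 1600 → 2000 → 2500 → 3200 — 2 1/3 stops raised (brighter).
Net: −2 2/3 −2 2/3 +2 1/3 = −3 stops.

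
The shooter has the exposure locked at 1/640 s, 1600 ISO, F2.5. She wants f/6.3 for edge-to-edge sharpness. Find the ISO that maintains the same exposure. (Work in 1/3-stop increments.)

Aperture: f/2.5 → f/2.8 → f/3.2 → f/3.5 → f/4 → f/4.5 → f/5 → f/5.6 → f/6.3 — 2 2/3 stops stopped down (darker).
Need 2 2/3 stops brighter from the ISO: 1600 → 2000 → 2500 → 3200 → 4000 → 5000 → 6400 → 8000 → 10000.

ISO 10000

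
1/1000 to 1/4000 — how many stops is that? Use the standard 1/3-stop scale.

1/1000 → 1/1250 → 1/1600 → 1/2000 → 1/2500 → 1/3200 → 1/4000 — count the steps: 6 third-stops = 2 stops.

2 stops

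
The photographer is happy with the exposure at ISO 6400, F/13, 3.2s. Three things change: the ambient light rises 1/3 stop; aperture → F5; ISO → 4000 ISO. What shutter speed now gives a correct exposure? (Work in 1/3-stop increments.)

0.6 s

Scene light: 1/3 stop brighter.
Aperture: f/13 → f/11 → f/10 → f/9 → f/8 → f/7.1 → f/6.3 → f/5.6 → f/5 — 2 2/3 stops wider (brighter).
ISO: 6400 → 5000 → 4000 — 2/3 stop dropped (darker).
Net so far: 2 1/3 stops brighter. Shutter speed: 3.2 → 2.5 → 2 → 1.6 → 1.3 → 1 → 0.8 → 0.6.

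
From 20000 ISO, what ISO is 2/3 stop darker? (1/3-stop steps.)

ISO: 20000 → 16000 → 12800 — 2/3 stop lower (darker).

ISO 12800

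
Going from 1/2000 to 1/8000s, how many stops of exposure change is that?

1/2000 → 1/4000 → 1/8000 — count the steps: 2 stops.

2 stops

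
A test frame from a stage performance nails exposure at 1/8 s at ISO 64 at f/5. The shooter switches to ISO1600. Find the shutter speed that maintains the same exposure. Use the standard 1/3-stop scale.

1/200s

ISO: 64 → 80 → 100 → 125 → 160 → 200 → 250 → 320 → 400 → 500 → 640 → 800 → 1000 → 1250 → 1600 — 4 2/3 stops higher (brighter).
Need 4 2/3 stops darker from the shutter speed: 1/8 → 1/10 → 1/13 → 1/15 → 1/20 → 1/25 → 1/30 → 1/40 → 1/50 → 1/60 → 1/80 → 1/100 → 1/125 → 1/160 → 1/200.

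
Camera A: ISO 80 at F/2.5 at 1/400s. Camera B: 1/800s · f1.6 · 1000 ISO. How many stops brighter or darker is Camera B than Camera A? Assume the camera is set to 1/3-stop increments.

Aperture: f/2.5 → f/2.2 → f/2 → f/1.8 → f/1.6 — 1 1/3 stops wider (brighter).
Shutter speed: 1/400 → 1/500 → 1/640 → 1/800 — 1 stop shorter (darker).
ISO: 80 → 100 → 125 → 160 → 200 → 250 → 320 → 400 → 500 → 640 → 800 → 1000 — 3 2/3 stops higher (brighter).
Net: +1 1/3 −1 +3 2/3 = +4 stops.

4 stops brighter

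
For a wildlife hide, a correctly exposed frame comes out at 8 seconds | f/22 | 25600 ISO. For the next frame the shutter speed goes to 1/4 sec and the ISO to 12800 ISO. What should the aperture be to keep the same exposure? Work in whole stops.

Shutter speed: 8 → 4 → 2 → 1 → 1/2 → 1/4 — 5 stops shorter (darker).
ISO: 25600 → 12800 — 1 stop lower (darker).
Net change so far: 6 stops darker. Offset with the aperture: f/22 → f/16 → f/11 → f/8 → f/5.6 → f/4 → f/2.8.

f/2.8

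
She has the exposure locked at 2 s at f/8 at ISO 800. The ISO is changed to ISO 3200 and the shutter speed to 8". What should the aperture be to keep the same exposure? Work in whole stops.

ISO: 800 → 1600 → 3200 — 2 stops higher (brighter).
Shutter speed: 2 → 4 → 8 — 2 stops slower (brighter).
Net change so far: 4 stops brighter. Offset with the aperture: f/8 → f/11 → f/16 → f/22 → f/32.

f/32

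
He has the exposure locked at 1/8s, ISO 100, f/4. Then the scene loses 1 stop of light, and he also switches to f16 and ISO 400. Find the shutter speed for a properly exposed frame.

1 s

Scene light: 1 stop darker.
Aperture: f/4 → f/5.6 → f/8 → f/11 → f/16 — 4 stops narrower (darker).
ISO: 100 → 200 → 400 — 2 stops higher (brighter).
Net so far: 3 stops darker. Shutter speed: 1/8 → 1/4 → 1/2 → 1.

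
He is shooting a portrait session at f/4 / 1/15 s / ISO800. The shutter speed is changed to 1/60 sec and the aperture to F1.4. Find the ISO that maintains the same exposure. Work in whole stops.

Shutter speed: 1/15 → 1/30 → 1/60 — 2 stops faster (darker).
Aperture: f/4 → f/2.8 → f/2 → f/1.4 — 3 stops opened up (brighter).
Net change so far: 1 stop brighter. Offset with the ISO: 800 → 400.

ISO 400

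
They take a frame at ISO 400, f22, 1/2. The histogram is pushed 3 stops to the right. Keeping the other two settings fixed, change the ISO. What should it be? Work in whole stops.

ISO 50

Overexposed by 3 stops → need 3 stops darker.
ISO: 400 → 200 → 100 → 50.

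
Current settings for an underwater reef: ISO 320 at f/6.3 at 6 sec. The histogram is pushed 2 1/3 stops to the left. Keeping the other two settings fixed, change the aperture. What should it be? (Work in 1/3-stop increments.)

Underexposed by 2 1/3 stops → need 2 1/3 stops brighter.
Aperture: f/6.3 → f/5.6 → f/5 → f/4.5 → f/4 → f/3.5 → f/3.2 → f/2.8.

f/2.8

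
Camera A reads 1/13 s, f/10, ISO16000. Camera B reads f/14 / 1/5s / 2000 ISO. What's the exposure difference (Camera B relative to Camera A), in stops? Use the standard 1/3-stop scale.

Aperture: f/10 → f/11 → f/13 → f/14 — 1 stop smaller aperture (darker).
Shutter speed: 1/13 → 1/10 → 1/8 → 1/6 → 1/5 — 1 1/3 stops longer (brighter).
ISO: 16000 → 12800 → 10000 → 8000 → 6400 → 5000 → 4000 → 3200 → 2500 → 2000 — 3 stops dropped (darker).
Net: −1 +1 1/3 −3 = −2 2/3 stops.

2 2/3 stops darker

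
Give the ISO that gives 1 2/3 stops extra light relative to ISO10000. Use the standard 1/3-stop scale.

ISO 32000

ISO: 10000 → 12800 → 16000 → 20000 → 25600 → 32000 — 1 2/3 stops raised (brighter).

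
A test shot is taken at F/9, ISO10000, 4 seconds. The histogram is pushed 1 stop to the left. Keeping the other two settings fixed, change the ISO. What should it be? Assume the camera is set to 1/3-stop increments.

Underexposed by 1 stop → need 1 stop brighter.
ISO: 10000 → 12800 → 16000 → 20000.

ISO 20000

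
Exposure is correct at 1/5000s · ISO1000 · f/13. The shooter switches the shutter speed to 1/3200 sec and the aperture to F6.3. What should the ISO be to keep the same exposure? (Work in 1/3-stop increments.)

ISO 160

Shutter speed: 1/5000 → 1/4000 → 1/3200 — 2/3 stop longer (brighter).
Aperture: f/13 → f/11 → f/10 → f/9 → f/8 → f/7.1 → f/6.3 — 2 stops opened up (brighter).
Net change so far: 2 2/3 stops brighter. Offset with the ISO: 1000 → 800 → 640 → 500 → 400 → 320 → 250 → 200 → 160.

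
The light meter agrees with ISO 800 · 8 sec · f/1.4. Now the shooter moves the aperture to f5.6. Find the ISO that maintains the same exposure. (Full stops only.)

ISO 12800

Aperture: f/1.4 → f/2 → f/2.8 → f/4 → f/5.6 — 4 stops stopped down (darker).
Need 4 stops brighter from the ISO: 800 → 1600 → 3200 → 6400 → 12800.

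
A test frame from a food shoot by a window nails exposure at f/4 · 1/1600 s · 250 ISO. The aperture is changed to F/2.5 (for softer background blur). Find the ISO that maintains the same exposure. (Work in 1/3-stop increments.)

ISO 100

Aperture: f/4 → f/3.5 → f/3.2 → f/2.8 → f/2.5 — 1 1/3 stops opened up (brighter).
Need 1 1/3 stops darker from the ISO: 250 → 200 → 160 → 125 → 100.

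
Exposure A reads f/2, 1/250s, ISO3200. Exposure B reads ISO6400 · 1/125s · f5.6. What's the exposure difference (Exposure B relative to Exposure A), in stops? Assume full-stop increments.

Aperture: f/2 → f/2.8 → f/4 → f/5.6 — 3 stops narrower (darker).
Shutter speed: 1/250 → 1/125 — 1 stop longer (brighter).
ISO: 3200 → 6400 — 1 stop raised (brighter).
Net: −3 +1 +1 = −1 stop.

1 stop darker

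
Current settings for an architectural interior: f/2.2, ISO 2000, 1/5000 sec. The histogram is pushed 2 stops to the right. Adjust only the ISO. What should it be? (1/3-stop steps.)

Overexposed by 2 stops → need 2 stops darker.
ISO: 2000 → 1600 → 1250 → 1000 → 800 → 640 → 500.

ISO 500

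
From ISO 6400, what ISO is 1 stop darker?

ISO 3200

ISO: 6400 → 3200 — 1 stop lower (darker).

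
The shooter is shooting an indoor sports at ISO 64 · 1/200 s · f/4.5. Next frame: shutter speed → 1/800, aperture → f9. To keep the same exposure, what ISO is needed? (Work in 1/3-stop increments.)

Shutter speed: 1/200 → 1/250 → 1/320 → 1/400 → 1/500 → 1/640 → 1/800 — 2 stops shorter (darker).
Aperture: f/4.5 → f/5 → f/5.6 → f/6.3 → f/7.1 → f/8 → f/9 — 2 stops narrower (darker).
Net change so far: 4 stops darker. Offset with the ISO: 64 → 80 → 100 → 125 → 160 → 200 → 250 → 320 → 400 → 500 → 640 → 800 → 1000.

ISO 1000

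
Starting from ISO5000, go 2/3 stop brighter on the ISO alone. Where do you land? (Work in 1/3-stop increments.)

ISO: 5000 → 6400 → 8000 — 2/3 stop raised (brighter).

ISO 8000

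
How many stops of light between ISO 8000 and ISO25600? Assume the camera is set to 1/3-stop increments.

8000 → 10000 → 12800 → 16000 → 20000 → 25600 — count the steps: 5 third-stops = 1 2/3 stops.

1 2/3 stops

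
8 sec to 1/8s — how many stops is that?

8 → 4 → 2 → 1 → 1/2 → 1/4 → 1/8 — count the steps: 6 stops.

6 stops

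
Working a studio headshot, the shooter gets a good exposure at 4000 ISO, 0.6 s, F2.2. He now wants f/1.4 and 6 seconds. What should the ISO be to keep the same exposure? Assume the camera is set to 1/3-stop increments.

ISO 160

Aperture: f/2.2 → f/2 → f/1.8 → f/1.6 → f/1.4 — 1 1/3 stops wider (brighter).
Shutter speed: 0.6 → 0.8 → 1 → 1.3 → 1.6 → 2 → 2.5 → 3.2 → 4 → 5 → 6 — 3 1/3 stops slower (brighter).
Net change so far: 4 2/3 stops brighter. Offset with the ISO: 4000 → 3200 → 2500 → 2000 → 1600 → 1250 → 1000 → 800 → 640 → 500 → 400 → 320 → 250 → 200 → 160.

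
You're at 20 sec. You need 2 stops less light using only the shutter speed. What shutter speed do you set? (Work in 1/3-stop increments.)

Shutter speed: 20 → 15 → 13 → 10 → 8 → 6 → 5 — 2 stops faster (darker).

5 s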